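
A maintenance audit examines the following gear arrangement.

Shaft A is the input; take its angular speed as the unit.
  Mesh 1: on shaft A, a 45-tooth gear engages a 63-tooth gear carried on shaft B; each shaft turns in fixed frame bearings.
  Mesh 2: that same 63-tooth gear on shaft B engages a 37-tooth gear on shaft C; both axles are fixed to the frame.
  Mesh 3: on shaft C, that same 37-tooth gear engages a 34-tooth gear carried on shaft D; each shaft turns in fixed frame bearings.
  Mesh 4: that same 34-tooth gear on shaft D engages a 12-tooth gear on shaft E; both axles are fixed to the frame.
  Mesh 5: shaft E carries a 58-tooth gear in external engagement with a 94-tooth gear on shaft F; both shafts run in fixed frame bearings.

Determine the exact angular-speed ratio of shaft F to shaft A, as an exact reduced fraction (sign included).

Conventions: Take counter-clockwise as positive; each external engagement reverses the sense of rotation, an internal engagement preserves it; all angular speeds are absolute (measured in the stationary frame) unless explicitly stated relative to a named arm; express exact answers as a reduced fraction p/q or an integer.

-435/188

class = fixed-axis compound train [5 meshes; 5 ratios multiply, 5 sense flips]
mesh 1 [45T→63T]: running ratio 5/7, sense −
mesh 2 [63T→37T]: running ratio 45/37, sense +
mesh 3 [37T→34T]: running ratio 45/34, sense −
mesh 4 [34T→12T]: running ratio 15/4, sense +
mesh 5 [58T→94T]: running ratio 435/188, sense −
ω_out/ω_in = -435/188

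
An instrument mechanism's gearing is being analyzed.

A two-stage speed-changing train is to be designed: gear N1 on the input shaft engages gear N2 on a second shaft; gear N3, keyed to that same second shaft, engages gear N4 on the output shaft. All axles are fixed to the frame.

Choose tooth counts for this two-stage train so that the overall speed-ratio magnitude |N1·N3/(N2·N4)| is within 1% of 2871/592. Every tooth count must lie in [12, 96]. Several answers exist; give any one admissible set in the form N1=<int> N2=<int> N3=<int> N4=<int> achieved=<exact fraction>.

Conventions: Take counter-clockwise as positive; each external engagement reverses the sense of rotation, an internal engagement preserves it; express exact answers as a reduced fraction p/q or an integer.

N1=33 N2=16 N3=87 N4=37 achieved=2871/592

class = fixed-axis compound train [2-stage, 2871/592 wanted]
target = 2871/592 in lowest terms: an exact hit needs N1·N3 = k·2871 and N2·N4 = k·592 for one integer k, every count in [12, 96]; additionally prefer no 1:1 stage (N1 ≠ N2, N3 ≠ N4)
k = 1: N1·N3 = 2871 = 33·87, N2·N4 = 592 = 16·37
achieved = 33·87/(16·37) = 2871/592; |achieved − target| = 0 ≤ 2871/59200 ✓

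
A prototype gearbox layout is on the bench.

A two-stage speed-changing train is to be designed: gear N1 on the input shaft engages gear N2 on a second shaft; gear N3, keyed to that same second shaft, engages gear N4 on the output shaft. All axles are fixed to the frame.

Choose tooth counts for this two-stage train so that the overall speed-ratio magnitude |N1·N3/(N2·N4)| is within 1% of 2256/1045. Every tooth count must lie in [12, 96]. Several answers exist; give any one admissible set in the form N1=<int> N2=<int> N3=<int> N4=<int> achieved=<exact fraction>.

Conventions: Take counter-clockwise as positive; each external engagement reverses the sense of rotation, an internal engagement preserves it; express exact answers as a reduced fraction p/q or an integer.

class = fixed-axis compound train [2-stage, 2256/1045 wanted]
target = 2256/1045 in lowest terms: an exact hit needs N1·N3 = k·2256 and N2·N4 = k·1045 for one integer k, every count in [12, 96]; additionally prefer no 1:1 stage (N1 ≠ N2, N3 ≠ N4)
k = 1: N1·N3 = 2256 = 24·94, N2·N4 = 1045 = 19·55
achieved = 24·94/(19·55) = 2256/1045; |achieved − target| = 0 ≤ 564/26125 ✓

N1=24 N2=19 N3=94 N4=55 achieved=2256/1045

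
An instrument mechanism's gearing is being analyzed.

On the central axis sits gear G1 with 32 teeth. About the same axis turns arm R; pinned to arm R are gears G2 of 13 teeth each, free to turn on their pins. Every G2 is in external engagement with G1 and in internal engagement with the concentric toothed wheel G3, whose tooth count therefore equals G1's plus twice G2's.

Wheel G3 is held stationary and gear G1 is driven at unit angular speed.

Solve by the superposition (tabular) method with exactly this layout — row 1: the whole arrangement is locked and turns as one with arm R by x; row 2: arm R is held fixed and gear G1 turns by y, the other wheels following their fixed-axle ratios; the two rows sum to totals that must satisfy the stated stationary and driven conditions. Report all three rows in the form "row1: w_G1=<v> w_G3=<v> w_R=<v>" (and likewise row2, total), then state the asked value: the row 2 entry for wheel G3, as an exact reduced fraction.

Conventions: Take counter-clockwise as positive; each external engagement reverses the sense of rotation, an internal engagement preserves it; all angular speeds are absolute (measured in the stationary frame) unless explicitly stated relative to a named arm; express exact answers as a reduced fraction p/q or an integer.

planetary set (32T centre, 13T on arm, 58T internal) — Willis relation
row 1 — lock + rotate with arm: ω_sun = ω_ring = ω_arm = x
superposition row 2 [arm held]: sun y, ring −(32/58)·y, arm 0
boundary: total ω_ring = x − (32/58)·y = 0 and total ω_sun = x + y = 1  ⇒  y = 29/45, x = 16/45
row 2 ring = −(32/58)·29/45 = -16/45
totals (row 1 + row 2): sun 16/45 + 29/45 = 1, ring 16/45 + (-16/45) = 0, arm 16/45 + 0 = 16/45
asked cell (row2, ring) = -16/45

row1: w_G1=16/45 w_G3=16/45 w_R=16/45
row2: w_G1=29/45 w_G3=-16/45 w_R=0
total: w_G1=1 w_G3=0 w_R=16/45
asked value: -16/45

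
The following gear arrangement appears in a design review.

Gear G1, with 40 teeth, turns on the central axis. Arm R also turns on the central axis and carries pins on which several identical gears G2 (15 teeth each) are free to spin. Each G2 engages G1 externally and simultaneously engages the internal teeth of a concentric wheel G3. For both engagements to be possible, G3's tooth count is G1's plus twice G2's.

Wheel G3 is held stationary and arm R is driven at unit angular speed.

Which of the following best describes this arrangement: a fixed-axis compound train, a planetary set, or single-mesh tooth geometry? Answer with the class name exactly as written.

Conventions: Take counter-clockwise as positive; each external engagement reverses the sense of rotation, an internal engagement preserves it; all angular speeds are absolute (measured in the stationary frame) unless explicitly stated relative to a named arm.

topology: planetary set — G1 40T / G2 15T / G3 70T, arm = carrier (Willis)
classification: planetary set

planetary set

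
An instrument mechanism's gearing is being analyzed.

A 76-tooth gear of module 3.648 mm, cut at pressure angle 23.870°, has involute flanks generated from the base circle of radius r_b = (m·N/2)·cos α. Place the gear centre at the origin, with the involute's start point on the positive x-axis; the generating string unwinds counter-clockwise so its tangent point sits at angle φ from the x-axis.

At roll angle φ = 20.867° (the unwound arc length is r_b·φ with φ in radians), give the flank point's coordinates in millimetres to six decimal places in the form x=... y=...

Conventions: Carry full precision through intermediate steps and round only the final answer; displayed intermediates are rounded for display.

single-mesh involute tooth geometry (76T wheel at module 3.648)
pitch radius r_p = m·N/2 = 3.648·76/2 = 138.624000
base radius r_b = r_p·cos α = 138.624000·cos 23.870° = 126.766929
roll angle φ = 20.867° = 0.36419786 rad
x = r_b·(cos φ + φ·sin φ) = 134.897382
y = r_b·(sin φ − φ·cos φ) = 2.014306

x=134.897382 y=2.014306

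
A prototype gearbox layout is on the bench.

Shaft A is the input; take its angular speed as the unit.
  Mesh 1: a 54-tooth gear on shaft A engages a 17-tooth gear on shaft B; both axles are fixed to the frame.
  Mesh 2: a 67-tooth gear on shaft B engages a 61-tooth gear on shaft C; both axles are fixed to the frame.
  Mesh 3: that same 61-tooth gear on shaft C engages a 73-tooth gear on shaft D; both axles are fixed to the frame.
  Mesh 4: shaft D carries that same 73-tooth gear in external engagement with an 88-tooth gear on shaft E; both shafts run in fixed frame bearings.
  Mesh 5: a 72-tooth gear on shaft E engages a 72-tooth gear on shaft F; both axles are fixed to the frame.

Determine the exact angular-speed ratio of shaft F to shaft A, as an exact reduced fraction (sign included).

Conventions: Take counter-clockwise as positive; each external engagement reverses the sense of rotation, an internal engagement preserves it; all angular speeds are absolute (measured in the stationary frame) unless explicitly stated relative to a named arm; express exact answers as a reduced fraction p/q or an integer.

class = fixed-axis compound train [5 meshes; 5 ratios multiply, 5 sense flips]
mesh 1 [54T→17T]: running ratio 54/17, sense −
mesh 2 [67T→61T]: running ratio 3618/1037, sense +
mesh 3 [61T→73T]: running ratio 3618/1241, sense −
mesh 4 [73T→88T]: running ratio 1809/748, sense +
mesh 5 [72T→72T]: running ratio 1809/748, sense −
ω_out/ω_in = -1809/748

-1809/748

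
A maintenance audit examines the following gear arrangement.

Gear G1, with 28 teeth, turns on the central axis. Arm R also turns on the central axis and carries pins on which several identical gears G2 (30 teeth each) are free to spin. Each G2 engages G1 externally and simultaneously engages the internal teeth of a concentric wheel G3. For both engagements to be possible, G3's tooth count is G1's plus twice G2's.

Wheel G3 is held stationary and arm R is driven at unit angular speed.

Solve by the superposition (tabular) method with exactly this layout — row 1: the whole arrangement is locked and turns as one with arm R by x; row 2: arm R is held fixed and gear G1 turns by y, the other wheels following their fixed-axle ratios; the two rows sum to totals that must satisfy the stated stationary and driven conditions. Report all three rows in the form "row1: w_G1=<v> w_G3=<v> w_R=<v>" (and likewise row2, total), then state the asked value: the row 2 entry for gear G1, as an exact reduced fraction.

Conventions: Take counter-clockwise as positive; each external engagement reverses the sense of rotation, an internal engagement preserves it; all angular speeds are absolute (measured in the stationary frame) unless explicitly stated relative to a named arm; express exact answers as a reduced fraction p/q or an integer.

row1: w_G1=1 w_G3=1 w_R=1
row2: w_G1=22/7 w_G3=-1 w_R=0
total: w_G1=29/7 w_G3=0 w_R=1
asked value: 22/7

planetary set (28T centre, 30T on arm, 88T internal) — Willis relation
row 1 — lock + rotate with arm: ω_sun = ω_ring = ω_arm = x
row 2 (arm held, sun turns y): ω_ring = −(28/88)·y, ω_arm = 0
boundary: total ω_ring = x − (28/88)·y = 0 and total ω_arm = x = 1  ⇒  y = 22/7, x = 1
row 2 ring = −(28/88)·22/7 = -1
totals (row 1 + row 2): sun 1 + 22/7 = 29/7, ring 1 + (-1) = 0, arm 1 + 0 = 1
asked cell (row2, sun) = 22/7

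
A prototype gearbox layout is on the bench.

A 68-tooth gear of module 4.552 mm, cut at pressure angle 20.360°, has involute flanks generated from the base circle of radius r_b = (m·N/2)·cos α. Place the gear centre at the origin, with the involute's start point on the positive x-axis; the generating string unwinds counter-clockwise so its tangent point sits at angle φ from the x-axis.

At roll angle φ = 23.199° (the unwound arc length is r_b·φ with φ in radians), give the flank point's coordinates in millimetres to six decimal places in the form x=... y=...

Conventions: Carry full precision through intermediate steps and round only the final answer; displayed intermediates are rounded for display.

x=156.509808 y=3.158246

class = single-mesh tooth geometry [base-circle involute, m = 4.552, 68T]
pitch radius r_p = m·N/2 = 4.552·68/2 = 154.768000
base radius r_b = r_p·cos α = 154.768000·cos 20.360° = 145.098886
roll angle φ = 23.199° = 0.40489893 rad
x = r_b·(cos φ + φ·sin φ) = 156.509808
y = r_b·(sin φ − φ·cos φ) = 3.158246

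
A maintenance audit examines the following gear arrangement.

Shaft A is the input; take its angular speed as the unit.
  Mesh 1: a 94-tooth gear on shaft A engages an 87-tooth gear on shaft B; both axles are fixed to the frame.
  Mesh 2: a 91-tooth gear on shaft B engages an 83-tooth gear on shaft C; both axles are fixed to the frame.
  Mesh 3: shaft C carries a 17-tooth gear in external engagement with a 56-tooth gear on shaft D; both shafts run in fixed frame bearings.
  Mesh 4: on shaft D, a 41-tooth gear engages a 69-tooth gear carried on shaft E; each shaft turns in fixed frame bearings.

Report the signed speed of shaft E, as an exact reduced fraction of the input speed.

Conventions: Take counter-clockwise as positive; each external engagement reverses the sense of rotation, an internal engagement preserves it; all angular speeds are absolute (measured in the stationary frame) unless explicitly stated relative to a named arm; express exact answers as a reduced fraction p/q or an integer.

4-mesh fixed-axis compound train (all bearings frame-fixed)
mesh 1 [94T→87T]: |ω|/ω_in = 1×94/87 = 94/87, sense flips to −
mesh 2 [91T→83T]: |ω|/ω_in = (94/87)×91/83 = 8554/7221, sense flips to +
mesh 3 [17T→56T]: |ω|/ω_in = (8554/7221)×17/56 = 10387/28884, sense flips to −
mesh 4 [41T→69T]: |ω|/ω_in = (10387/28884)×41/69 = 425867/1992996, sense flips to +
signed output speed (× input speed) = 425867/1992996

425867/1992996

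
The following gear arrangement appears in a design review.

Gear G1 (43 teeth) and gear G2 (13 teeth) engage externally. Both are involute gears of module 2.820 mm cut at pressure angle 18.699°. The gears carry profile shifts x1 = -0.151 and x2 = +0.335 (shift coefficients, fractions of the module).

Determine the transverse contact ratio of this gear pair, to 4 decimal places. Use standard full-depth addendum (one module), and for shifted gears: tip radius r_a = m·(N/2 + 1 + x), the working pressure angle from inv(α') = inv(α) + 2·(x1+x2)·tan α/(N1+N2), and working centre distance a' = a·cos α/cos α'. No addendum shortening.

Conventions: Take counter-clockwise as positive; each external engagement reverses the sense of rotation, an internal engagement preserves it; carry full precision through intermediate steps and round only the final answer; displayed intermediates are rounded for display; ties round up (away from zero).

class = single-mesh tooth geometry [involute pair 43T × 13T, m = 2.820]
base radii: r_b1 = 57.429698, r_b2 = 17.362467
tip radii: r_a1 = 63.024180, r_a2 = 22.094700
inv(α') = inv(18.699°) + 2·(-0.151+0.335)·tan α/(43+13) = 0.01432693  ⇒  α' = 19.74679°
a' = a·cos α / cos α' = 78.9600·cos 18.699°/cos 19.74679° = 79.465115
action lengths: √(r_a1²−r_b1²) = 25.959141, √(r_a2²−r_b2²) = 13.664571
base pitch p_b = π·m·cos α = 8.391661
CR = (25.959141 + 13.664571 − 79.465115·sin 19.74679°)/8.391661 = 1.522382
contact ratio ≈ 1.5224

1.5224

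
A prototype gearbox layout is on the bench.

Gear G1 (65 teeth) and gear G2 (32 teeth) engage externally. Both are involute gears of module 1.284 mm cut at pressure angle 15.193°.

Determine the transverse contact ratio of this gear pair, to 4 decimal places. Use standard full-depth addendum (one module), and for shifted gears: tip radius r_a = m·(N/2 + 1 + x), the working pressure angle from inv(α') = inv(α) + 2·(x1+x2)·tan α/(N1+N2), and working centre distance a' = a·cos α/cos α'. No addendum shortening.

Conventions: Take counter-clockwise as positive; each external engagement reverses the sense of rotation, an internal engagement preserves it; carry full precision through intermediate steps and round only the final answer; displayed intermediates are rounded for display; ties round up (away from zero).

class = single-mesh tooth geometry [involute pair 65T × 32T, m = 1.284]
base radii: r_b1 = 40.271475, r_b2 = 19.825957
tip radii: r_a1 = 43.014000, r_a2 = 21.828000
no profile shift: α' = α, a' = a
action lengths: √(r_a1²−r_b1²) = 15.113323, √(r_a2²−r_b2²) = 9.131978
base pitch p_b = π·m·cos α = 3.892818
CR = (15.113323 + 9.131978 − 62.274000·sin 15.19300°)/3.892818 = 2.035819
contact ratio ≈ 2.0358

2.0358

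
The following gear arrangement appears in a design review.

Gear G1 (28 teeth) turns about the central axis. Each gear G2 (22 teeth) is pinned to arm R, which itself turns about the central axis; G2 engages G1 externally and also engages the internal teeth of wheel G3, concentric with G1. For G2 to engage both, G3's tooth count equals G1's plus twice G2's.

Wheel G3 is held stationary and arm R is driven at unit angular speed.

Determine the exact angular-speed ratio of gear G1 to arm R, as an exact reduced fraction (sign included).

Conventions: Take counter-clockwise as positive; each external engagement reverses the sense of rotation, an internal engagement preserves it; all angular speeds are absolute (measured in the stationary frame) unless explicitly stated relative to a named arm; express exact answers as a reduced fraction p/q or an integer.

25/7

planetary set (28T centre, 22T on arm, 72T internal) — Willis relation
ring teeth: 28 + 2·22 = 72
28(ω_sun−ω_arm) = −72(ω_ring−ω_arm),  ω_ring = 0, ω_arm = 1
ω_sun = 1 − (72/28)(0−1) = 25/7
ω_out/ω_in = 25/7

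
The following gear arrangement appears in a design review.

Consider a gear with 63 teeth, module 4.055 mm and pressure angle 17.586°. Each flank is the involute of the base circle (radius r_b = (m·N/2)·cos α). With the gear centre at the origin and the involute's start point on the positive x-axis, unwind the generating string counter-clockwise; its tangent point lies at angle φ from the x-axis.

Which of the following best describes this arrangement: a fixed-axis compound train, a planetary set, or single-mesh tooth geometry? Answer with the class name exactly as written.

topology: single-mesh involute geometry — m = 4.055, N = 63
classification: single-mesh tooth geometry

single-mesh tooth geometry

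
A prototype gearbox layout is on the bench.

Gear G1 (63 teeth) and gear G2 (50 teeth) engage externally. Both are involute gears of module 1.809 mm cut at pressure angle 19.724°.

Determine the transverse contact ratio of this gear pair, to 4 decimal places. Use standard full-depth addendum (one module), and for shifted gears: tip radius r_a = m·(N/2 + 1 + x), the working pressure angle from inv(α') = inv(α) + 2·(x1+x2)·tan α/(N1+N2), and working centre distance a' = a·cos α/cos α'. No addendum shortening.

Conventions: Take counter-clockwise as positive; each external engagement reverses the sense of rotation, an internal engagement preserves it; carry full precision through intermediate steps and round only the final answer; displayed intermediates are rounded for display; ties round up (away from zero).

1.7890

class = single-mesh tooth geometry [involute pair 63T × 50T, m = 1.809]
base radii: r_b1 = 53.640236, r_b2 = 42.571616
tip radii: r_a1 = 58.792500, r_a2 = 47.034000
no profile shift: α' = α, a' = a
action lengths: √(r_a1²−r_b1²) = 24.068302, √(r_a2²−r_b2²) = 19.996367
base pitch p_b = π·m·cos α = 5.349707
CR = (24.068302 + 19.996367 − 102.208500·sin 19.72400°)/5.349707 = 1.788951
contact ratio ≈ 1.7890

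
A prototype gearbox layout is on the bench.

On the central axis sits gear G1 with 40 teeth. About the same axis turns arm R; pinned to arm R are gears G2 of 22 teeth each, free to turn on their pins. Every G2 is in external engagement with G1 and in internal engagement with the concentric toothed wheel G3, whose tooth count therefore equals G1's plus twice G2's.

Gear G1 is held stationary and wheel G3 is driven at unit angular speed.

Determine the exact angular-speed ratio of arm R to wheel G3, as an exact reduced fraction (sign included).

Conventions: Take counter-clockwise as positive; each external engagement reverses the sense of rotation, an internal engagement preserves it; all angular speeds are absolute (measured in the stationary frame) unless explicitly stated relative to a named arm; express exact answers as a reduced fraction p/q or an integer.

21/31

planetary set (40T centre, 22T on arm, 84T internal) — Willis relation
ring teeth: 40 + 2·22 = 84
40(ω_sun−ω_arm) = −84(ω_ring−ω_arm),  ω_sun = 0, ω_ring = 1
40(0−ω_arm) = −84(1−ω_arm)  ⇒  124·ω_arm = 84  ⇒  ω_arm = 21/31
ω_out/ω_in = 21/31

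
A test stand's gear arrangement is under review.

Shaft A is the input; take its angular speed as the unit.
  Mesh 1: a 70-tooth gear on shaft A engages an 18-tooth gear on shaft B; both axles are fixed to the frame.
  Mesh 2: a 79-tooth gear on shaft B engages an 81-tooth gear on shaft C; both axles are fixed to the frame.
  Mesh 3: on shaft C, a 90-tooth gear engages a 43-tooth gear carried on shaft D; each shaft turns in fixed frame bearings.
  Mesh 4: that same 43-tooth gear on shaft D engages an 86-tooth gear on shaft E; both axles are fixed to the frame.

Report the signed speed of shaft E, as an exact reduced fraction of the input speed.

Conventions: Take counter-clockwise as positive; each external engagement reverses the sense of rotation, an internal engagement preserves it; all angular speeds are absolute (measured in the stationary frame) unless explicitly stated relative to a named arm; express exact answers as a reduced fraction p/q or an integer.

13825/3483

4-mesh fixed-axis compound train (all bearings frame-fixed)
mesh 1 [70T→18T]: |ω|/ω_in = 1×70/18 = 35/9, sense flips to −
mesh 2 [79T→81T]: |ω|/ω_in = (35/9)×79/81 = 2765/729, sense flips to +
mesh 3 [90T→43T]: |ω|/ω_in = (2765/729)×90/43 = 27650/3483, sense flips to −
mesh 4 [43T→86T]: |ω|/ω_in = (27650/3483)×43/86 = 13825/3483, sense flips to +
signed output speed (× input speed) = 13825/3483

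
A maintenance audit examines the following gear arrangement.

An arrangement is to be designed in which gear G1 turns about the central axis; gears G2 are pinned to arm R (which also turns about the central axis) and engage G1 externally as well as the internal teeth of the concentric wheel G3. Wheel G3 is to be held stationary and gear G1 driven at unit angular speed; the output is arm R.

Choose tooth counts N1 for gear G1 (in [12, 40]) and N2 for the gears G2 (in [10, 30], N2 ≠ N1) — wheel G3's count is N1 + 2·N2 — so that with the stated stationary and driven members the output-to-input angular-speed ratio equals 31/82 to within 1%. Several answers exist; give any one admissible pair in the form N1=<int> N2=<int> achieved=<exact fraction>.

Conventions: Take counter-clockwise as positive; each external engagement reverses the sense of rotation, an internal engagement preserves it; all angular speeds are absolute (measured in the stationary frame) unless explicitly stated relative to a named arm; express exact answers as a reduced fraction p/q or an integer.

N1=31 N2=10 achieved=31/82

topology: planetary set — design target 31/82, arm = carrier (Willis)
Willis with ω_ring = 0: ω_arm/ω_sun = N1/(N1+N3); set equal to 31/82  ⇒  N3/N1 = 1/(31/82) − 1 = 51/31
N3 = N1 + 2·N2  ⇒  N2/N1 = (N3/N1 − 1)/2 = (51/31 − 1)/2 = 10/31
smallest multiple with N1 ≥ 12 and N2 ≥ 10: k = 1  ⇒  N1 = 1·31 = 31, N2 = 1·10 = 10 (N1 ≤ 40, N2 ≤ 30, N2 ≠ N1 ✓), N3 = 31 + 2·10 = 51
check: N1/(N1+N3) with N1 = 31, N3 = 51 gives 31/82; |achieved − target| = 0 ≤ 31/8200 ✓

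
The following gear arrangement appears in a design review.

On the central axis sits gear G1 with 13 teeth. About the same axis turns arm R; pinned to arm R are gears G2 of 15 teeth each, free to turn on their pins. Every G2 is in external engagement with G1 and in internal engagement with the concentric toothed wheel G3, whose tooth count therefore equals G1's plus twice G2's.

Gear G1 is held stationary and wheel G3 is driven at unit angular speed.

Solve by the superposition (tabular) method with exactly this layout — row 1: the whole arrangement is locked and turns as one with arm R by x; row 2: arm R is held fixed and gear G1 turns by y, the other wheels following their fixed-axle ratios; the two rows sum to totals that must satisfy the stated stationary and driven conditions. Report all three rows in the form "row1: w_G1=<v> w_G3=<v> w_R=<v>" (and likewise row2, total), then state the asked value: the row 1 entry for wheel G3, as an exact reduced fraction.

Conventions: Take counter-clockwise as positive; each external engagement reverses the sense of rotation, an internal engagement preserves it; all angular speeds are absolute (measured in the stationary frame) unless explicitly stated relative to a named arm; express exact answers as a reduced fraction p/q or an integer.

planetary set (13T centre, 15T on arm, 43T internal) — Willis relation
row 1: whole set turns with the arm by x
row 2 — arm fixed, fixed-axis ratios: sun y, ring −(13/43)·y, arm 0
boundary: total ω_sun = x + y = 0 and total ω_ring = x − (13/43)·y = 1  ⇒  y = -43/56, x = 43/56
row 2 ring = −(13/43)·(-43/56) = 13/56
totals (row 1 + row 2): sun 43/56 + (-43/56) = 0, ring 43/56 + 13/56 = 1, arm 43/56 + 0 = 43/56
asked cell (row1, ring) = 43/56

row1: w_G1=43/56 w_G3=43/56 w_R=43/56
row2: w_G1=-43/56 w_G3=13/56 w_R=0
total: w_G1=0 w_G3=1 w_R=43/56
asked value: 43/56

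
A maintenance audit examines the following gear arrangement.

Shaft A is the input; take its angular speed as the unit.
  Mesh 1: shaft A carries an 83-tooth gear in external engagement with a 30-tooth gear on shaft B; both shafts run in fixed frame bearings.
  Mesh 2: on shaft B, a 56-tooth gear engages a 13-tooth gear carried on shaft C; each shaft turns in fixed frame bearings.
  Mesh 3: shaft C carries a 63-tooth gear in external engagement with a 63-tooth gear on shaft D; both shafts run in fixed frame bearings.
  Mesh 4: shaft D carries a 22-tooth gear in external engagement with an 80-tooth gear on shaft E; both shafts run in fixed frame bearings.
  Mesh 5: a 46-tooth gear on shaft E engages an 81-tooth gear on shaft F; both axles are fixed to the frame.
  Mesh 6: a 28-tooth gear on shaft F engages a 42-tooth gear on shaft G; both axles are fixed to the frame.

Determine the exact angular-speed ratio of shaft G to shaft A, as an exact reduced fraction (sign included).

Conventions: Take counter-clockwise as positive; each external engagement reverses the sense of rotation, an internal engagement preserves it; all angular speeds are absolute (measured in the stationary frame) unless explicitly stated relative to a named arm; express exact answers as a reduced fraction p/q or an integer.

class = fixed-axis compound train [6 meshes; 6 ratios multiply, 6 sense flips]
mesh 1 [83T→30T]: running ratio 83/30, sense −
mesh 2 [56T→13T]: running ratio 2324/195, sense +
mesh 3 [63T→63T]: running ratio 2324/195, sense −
mesh 4 [22T→80T]: running ratio 6391/1950, sense +
mesh 5 [46T→81T]: running ratio 146993/78975, sense −
mesh 6 [28T→42T]: running ratio 293986/236925, sense +
ω_out/ω_in = 293986/236925

293986/236925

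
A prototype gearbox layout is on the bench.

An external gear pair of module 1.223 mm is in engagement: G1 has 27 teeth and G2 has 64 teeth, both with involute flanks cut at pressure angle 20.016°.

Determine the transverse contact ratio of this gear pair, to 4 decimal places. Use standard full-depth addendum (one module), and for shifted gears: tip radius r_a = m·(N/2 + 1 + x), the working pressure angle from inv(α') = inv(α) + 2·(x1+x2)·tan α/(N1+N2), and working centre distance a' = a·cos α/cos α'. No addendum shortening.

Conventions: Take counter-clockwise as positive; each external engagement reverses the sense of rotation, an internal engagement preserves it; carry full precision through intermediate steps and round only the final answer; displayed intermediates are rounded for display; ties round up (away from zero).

single-mesh involute tooth geometry (27T engaging 64T at module 1.223)
base radii: r_b1 = 15.513217, r_b2 = 36.772071
tip radii: r_a1 = 17.733500, r_a2 = 40.359000
no profile shift: α' = α, a' = a
action lengths: √(r_a1²−r_b1²) = 8.591688, √(r_a2²−r_b2²) = 16.633210
base pitch p_b = π·m·cos α = 3.610090
CR = (8.591688 + 16.633210 − 55.646500·sin 20.01600°)/3.610090 = 1.711335
contact ratio ≈ 1.7113

1.7113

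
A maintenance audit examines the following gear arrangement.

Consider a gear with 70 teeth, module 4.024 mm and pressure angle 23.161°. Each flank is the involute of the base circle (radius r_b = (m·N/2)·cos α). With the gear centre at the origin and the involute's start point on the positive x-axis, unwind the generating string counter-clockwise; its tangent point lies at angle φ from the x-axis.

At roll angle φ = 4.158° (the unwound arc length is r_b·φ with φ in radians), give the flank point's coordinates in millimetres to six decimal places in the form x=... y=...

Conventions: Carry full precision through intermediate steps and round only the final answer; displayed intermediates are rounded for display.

class = single-mesh tooth geometry [base-circle involute, m = 4.024, 70T]
pitch radius r_p = m·N/2 = 4.024·70/2 = 140.840000
base radius r_b = r_p·cos α = 140.840000·cos 23.161° = 129.488757
roll angle φ = 4.158° = 0.07257079 rad
x = r_b·(cos φ + φ·sin φ) = 129.829286
y = r_b·(sin φ − φ·cos φ) = 0.016488

x=129.829286 y=0.016488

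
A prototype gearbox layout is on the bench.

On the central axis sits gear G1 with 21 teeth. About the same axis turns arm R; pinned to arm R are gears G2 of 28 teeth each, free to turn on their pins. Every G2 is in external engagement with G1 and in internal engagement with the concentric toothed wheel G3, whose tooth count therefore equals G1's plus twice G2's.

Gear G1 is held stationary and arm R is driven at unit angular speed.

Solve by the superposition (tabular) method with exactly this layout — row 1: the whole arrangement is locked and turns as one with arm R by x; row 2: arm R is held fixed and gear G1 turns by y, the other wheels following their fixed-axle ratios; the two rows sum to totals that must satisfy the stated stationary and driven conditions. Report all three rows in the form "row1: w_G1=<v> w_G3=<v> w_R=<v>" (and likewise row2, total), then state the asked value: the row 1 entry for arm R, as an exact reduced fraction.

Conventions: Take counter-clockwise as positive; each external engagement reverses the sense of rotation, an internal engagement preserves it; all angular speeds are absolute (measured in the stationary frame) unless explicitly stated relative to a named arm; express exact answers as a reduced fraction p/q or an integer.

row1: w_G1=1 w_G3=1 w_R=1
row2: w_G1=-1 w_G3=3/11 w_R=0
total: w_G1=0 w_G3=14/11 w_R=1
asked value: 1

topology: planetary set — G1 21T / G2 28T / G3 77T, arm = carrier (Willis)
superposition row 1 [locked train]: every member turns x
row 2 (arm held, sun turns y): ω_ring = −(21/77)·y, ω_arm = 0
boundary: total ω_sun = x + y = 0 and total ω_arm = x = 1  ⇒  y = -1, x = 1
row 2 ring = −(21/77)·(-1) = 3/11
totals (row 1 + row 2): sun 1 + (-1) = 0, ring 1 + 3/11 = 14/11, arm 1 + 0 = 1
asked cell (row1, arm) = 1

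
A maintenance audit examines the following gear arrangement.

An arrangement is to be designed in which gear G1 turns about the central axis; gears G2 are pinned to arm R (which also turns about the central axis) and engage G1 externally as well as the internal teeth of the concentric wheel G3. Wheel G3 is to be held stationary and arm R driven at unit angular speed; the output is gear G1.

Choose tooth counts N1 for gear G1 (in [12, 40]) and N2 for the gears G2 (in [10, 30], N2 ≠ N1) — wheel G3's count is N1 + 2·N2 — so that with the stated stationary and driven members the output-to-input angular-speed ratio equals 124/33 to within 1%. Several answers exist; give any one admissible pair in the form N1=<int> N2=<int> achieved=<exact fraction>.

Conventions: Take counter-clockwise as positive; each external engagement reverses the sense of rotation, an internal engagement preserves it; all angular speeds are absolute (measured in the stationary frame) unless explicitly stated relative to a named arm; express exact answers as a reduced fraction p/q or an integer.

N1=33 N2=29 achieved=124/33

class = planetary set [ratio 124/33 wanted; Willis about the carrier]
Willis with ω_ring = 0: ω_sun/ω_arm = (N1+N3)/N1; set equal to 124/33  ⇒  N3/N1 = 124/33 − 1 = 91/33
N3 = N1 + 2·N2  ⇒  N2/N1 = (N3/N1 − 1)/2 = (91/33 − 1)/2 = 29/33
smallest multiple with N1 ≥ 12 and N2 ≥ 10: k = 1  ⇒  N1 = 1·33 = 33, N2 = 1·29 = 29 (N1 ≤ 40, N2 ≤ 30, N2 ≠ N1 ✓), N3 = 33 + 2·29 = 91
check: (N1+N3)/N1 with N1 = 33, N3 = 91 gives 124/33; |achieved − target| = 0 ≤ 31/825 ✓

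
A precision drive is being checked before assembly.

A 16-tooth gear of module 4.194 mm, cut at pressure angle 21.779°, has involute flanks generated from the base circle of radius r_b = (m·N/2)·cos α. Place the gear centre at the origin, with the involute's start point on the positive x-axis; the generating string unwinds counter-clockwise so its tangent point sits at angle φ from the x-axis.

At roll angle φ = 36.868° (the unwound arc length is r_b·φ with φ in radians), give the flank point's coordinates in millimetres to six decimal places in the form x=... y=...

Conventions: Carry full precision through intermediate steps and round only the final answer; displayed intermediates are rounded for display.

single-mesh involute tooth geometry (16T wheel at module 4.194)
pitch radius r_p = m·N/2 = 4.194·16/2 = 33.552000
base radius r_b = r_p·cos α = 33.552000·cos 21.779° = 31.157121
roll angle φ = 36.868° = 0.64346799 rad
x = r_b·(cos φ + φ·sin φ) = 36.954951
y = r_b·(sin φ − φ·cos φ) = 2.654161

x=36.954951 y=2.654161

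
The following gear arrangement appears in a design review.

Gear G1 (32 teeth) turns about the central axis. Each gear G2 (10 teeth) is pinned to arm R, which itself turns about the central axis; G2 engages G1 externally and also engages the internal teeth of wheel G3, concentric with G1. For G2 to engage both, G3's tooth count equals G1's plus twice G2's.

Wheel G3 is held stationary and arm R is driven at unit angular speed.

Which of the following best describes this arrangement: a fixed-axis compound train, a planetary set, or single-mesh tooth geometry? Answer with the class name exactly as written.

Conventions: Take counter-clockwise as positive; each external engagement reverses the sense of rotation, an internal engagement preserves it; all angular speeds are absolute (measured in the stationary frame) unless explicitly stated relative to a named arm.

planetary set

planetary set (32T centre, 10T on arm, 52T internal) — Willis relation
classification: planetary set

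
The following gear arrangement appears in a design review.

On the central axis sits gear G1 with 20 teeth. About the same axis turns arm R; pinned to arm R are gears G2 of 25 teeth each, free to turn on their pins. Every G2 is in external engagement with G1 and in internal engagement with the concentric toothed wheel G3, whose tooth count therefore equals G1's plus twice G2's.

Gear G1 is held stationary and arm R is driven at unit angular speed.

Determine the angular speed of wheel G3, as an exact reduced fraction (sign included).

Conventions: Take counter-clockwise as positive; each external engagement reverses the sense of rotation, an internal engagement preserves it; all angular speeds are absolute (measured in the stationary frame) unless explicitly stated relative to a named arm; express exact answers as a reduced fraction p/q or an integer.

recognized (axles ride arm R): planetary set, 20/25/70 teeth
ring teeth: 20 + 2·25 = 70
20(ω_sun−ω_arm) = −70(ω_ring−ω_arm),  ω_sun = 0, ω_arm = 1
ω_ring = 1 − (20/70)(0−1) = 9/7
exact speed ratio = 9/7

9/7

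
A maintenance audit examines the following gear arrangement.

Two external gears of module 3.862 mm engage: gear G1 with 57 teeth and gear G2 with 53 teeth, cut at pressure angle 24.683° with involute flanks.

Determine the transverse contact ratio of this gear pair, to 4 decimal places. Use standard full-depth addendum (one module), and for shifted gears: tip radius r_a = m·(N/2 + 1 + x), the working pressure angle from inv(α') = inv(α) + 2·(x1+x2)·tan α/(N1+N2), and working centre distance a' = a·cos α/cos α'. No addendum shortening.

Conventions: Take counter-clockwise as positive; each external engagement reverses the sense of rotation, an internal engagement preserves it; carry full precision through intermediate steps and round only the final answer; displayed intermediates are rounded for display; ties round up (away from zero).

1.5574

recognized (one external pair, fixed centres): single-mesh tooth geometry, m = 3.862, N1 = 57, N2 = 53
base radii: r_b1 = 100.010412, r_b2 = 92.992137
tip radii: r_a1 = 113.929000, r_a2 = 106.205000
no profile shift: α' = α, a' = a
action lengths: √(r_a1²−r_b1²) = 54.568623, √(r_a2²−r_b2²) = 51.302675
base pitch p_b = π·m·cos α = 11.024280
CR = (54.568623 + 51.302675 − 212.410000·sin 24.68300°)/11.024280 = 1.557418
contact ratio ≈ 1.5574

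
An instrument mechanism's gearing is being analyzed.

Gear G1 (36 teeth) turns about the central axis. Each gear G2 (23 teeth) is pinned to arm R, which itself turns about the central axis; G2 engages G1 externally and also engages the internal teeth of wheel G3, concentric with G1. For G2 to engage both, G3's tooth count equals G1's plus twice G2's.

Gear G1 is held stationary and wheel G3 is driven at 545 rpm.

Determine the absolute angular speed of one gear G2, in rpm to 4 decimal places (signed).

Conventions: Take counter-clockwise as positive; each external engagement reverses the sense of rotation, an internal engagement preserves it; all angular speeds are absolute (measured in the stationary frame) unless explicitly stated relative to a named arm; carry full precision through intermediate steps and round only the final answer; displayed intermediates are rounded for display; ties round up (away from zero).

topology: planetary set — G1 36T / G2 23T / G3 82T, arm = carrier (Willis)
normalise by the input: solve with ω_ring = 1, then scale by 545 rpm
ring teeth: 36 + 2·23 = 82
36(ω_sun−ω_arm) = −82(ω_ring−ω_arm),  ω_sun = 0, ω_ring = 1
36(0−ω_arm) = −82(1−ω_arm)  ⇒  118·ω_arm = 82  ⇒  ω_arm = 41/59
sun–planet mesh: 36·(0−41/59) = −23·(ω_p−ω_arm)  ⇒  ω_p−ω_arm = 1476/1357
ω_p = 41/59 + 1476/1357 = 41/23
scale: ω_p = 41/23 × 545 rpm = +971.5217 rpm

+971.5217 rpm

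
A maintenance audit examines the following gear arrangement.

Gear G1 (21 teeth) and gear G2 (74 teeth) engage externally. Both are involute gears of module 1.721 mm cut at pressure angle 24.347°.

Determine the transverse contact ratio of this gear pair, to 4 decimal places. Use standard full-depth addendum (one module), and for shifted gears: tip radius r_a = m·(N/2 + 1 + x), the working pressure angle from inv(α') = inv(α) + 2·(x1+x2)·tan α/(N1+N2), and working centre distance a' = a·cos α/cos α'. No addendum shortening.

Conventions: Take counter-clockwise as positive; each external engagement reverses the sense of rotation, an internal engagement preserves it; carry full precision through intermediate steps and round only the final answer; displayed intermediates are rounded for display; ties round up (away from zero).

topology: single-mesh involute geometry — m = 1.721, 21T/74T pair
base radii: r_b1 = 16.463407, r_b2 = 58.013912
tip radii: r_a1 = 19.791500, r_a2 = 65.398000
no profile shift: α' = α, a' = a
action lengths: √(r_a1²−r_b1²) = 10.984520, √(r_a2²−r_b2²) = 30.187488
base pitch p_b = π·m·cos α = 4.925840
CR = (10.984520 + 30.187488 − 81.747500·sin 24.34700°)/4.925840 = 1.516621
contact ratio ≈ 1.5166

1.5166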